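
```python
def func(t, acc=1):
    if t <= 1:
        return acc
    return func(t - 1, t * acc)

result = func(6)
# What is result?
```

Accumulator trace (n, acc): (6, 1) -> (5, 6) -> (4, 30) -> (3, 120) -> (2, 360) -> (1, 720) -> return 720

Answer: 720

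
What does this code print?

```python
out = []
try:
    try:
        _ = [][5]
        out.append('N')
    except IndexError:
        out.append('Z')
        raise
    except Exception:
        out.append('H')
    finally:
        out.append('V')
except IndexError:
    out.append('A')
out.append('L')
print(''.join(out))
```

Execution trace: 'Z' (inner except IndexError) → 'V' (inner finally) → 'A' (outer except IndexError) → 'L' (after the try/except). Output: ZVAL

Answer: ZVAL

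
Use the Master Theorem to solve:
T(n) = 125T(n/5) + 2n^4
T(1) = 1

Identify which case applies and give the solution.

a=125, b=5, f(n)=2n^4. log_5(125) = 3. Since c=4 > 3 and the regularity condition holds (125(n/5)^4 = (125/5^4)n^4 with 125/5^4 < 1), Case 3 applies: T(n) = Θ(f(n)) = O(n^4).

Answer: O(n^4) - Case 3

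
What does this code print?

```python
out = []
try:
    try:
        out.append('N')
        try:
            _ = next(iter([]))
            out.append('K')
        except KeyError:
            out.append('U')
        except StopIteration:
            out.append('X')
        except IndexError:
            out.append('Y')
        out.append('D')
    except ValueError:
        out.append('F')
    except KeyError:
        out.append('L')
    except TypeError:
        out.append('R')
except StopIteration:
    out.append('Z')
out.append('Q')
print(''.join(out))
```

Execution trace: 'N' (try body) → 'X' (inner except StopIteration) → 'D' (try body, no exception) → 'Q' (after the try/except). Output: NXDQ

Answer: NXDQ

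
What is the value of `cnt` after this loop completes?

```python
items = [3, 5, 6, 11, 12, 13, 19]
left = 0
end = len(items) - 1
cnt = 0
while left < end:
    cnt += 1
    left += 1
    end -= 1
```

Iterations until pointers meet (list length 7)
`cnt` takes the values: 0 → 1 → 2 → 3

Answer: 3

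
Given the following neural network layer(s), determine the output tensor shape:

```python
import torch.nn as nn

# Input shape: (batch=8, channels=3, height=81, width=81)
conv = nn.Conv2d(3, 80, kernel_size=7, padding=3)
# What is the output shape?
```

Input: (8, 3, 81, 81) -> Output: (8, 80, 81, 81)

Answer: (8, 80, 81, 81)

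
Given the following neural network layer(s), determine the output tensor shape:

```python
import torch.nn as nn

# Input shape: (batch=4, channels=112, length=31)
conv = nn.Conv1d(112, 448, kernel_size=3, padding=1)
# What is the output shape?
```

Input: (4, 112, 31) -> Output: (4, 448, 31)

Answer: (4, 448, 31)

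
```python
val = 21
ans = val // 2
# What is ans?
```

Trace:
`val = 21` → val = 21
`ans = val // 2` → ans = 10
So ans = 10

Answer: 10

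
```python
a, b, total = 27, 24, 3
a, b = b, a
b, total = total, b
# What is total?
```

Trace:
`a, b, total = 27, 24, 3` → a = 27; b = 24; total = 3
`a, b = b, a` → a = 24; b = 27
`b, total = total, b` → b = 3; total = 27
So total = 27

Answer: 27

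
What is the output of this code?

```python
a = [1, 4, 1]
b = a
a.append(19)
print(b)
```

Key concept: basic list aliasing.
Step by step:
`a = [1, 4, 1]` → a = [1, 4, 1]
`b = a` → b = [1, 4, 1] (same object as a)
`a.append(19)` → a = [1, 4, 1, 19] (same object as b); b = [1, 4, 1, 19] (same object as a)
`print(b)` → prints [1, 4, 1, 19]

Answer: [1, 4, 1, 19]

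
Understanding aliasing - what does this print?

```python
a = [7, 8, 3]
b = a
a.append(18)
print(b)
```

Key concept: basic list aliasing.
Step by step:
`a = [7, 8, 3]` → a = [7, 8, 3]
`b = a` → b = [7, 8, 3] (same object as a)
`a.append(18)` → a = [7, 8, 3, 18] (same object as b); b = [7, 8, 3, 18] (same object as a)
`print(b)` → prints [7, 8, 3, 18]

Answer: [7, 8, 3, 18]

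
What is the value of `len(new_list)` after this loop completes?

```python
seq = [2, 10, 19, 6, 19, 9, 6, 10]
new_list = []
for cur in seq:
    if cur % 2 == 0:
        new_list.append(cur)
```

Count even numbers in [2, 10, 19, 6, 19, 9, 6, 10]
`new_list` takes the values: [] → [2] → [2, 10] → [2, 10, 6] → [2, 10, 6, 6] → [2, 10, 6, 6, 10]
So `len(new_list)` = 5

Answer: 5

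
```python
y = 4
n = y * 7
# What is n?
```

Trace:
`y = 4` → y = 4
`n = y * 7` → n = 28
So n = 28

Answer: 28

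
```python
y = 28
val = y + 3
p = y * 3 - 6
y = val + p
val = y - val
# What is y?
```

Trace:
`y = 28` → y = 28
`val = y + 3` → val = 31
`p = y * 3 - 6` → p = 78
`y = val + p` → y = 109
`val = y - val` → val = 78
So y = 109

Answer: 109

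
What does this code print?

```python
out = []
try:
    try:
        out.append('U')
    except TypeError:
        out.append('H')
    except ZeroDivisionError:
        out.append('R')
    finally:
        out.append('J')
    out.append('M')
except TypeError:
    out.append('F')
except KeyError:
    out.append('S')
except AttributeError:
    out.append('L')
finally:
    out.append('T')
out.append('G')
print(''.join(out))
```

Execution trace: 'U' (inner try body, no exception) → 'J' (inner finally) → 'M' (try body, no exception) → 'T' (finally) → 'G' (after the try/except). Output: UJMTG

Answer: UJMTG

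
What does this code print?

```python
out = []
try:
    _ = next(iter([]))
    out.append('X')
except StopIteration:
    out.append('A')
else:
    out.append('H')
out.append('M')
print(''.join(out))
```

Execution trace: 'A' (except StopIteration) → 'M' (after the try/except). Output: AM

Answer: AM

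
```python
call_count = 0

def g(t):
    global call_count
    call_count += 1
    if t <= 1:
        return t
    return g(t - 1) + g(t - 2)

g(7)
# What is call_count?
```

Calls(t) = 1 + Calls(t-1) + Calls(t-2); Calls(0)=Calls(1)=1. For t=7 this gives 41.

Answer: 41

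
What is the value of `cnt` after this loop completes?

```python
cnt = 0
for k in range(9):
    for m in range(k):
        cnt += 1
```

Triangle number: 0+1+2+...+8
`cnt` takes the values: 0 → 1 → 2 → 3 → 4 → 5 → 6 → 7 → 8 → 9 → 10 → 11 → 12 → 13 → 14 → 15 → 16 → 17 → 18 → 19 → 20 → 21 → 22 → 23 → 24 → 25 → 26 → 27 → 28 → 29 → 30 → 31 → 32 → 33 → 34 → 35 → 36

Answer: 36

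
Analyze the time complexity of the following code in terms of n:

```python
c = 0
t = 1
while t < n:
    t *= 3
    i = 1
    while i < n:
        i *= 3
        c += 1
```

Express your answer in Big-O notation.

Each loop level contributes: log n × log n. Multiplying the contributions gives O(log² n).

Answer: O(log² n)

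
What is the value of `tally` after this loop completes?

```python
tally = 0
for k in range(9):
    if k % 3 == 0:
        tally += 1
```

Count numbers divisible by 3 in range(9)
`tally` takes the values: 0 → 1 → 2 → 3

Answer: 3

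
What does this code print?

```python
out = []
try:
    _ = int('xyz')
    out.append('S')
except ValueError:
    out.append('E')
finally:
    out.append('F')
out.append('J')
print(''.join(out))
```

Execution trace: 'E' (except ValueError) → 'F' (finally) → 'J' (after the try/except). Output: EFJ

Answer: EFJ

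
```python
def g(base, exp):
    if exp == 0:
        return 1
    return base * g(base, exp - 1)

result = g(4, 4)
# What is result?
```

g(4, 4) = 4 * 4 * 4 * 4 = 256

Answer: 256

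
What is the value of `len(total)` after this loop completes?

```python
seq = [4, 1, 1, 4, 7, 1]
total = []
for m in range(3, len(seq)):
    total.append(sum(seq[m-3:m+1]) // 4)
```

Number of 4-element averages
`total` takes the values: [] → [2] → [2, 3] → [2, 3, 3]
So `len(total)` = 3

Answer: 3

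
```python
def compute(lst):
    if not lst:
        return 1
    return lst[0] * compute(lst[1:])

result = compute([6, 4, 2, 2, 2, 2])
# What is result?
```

Product over [6, 4, 2, 2, 2, 2] = 6 * 4 * 2 * 2 * 2 * 2 = 384

Answer: 384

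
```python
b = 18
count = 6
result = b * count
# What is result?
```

Trace:
`b = 18` → b = 18
`count = 6` → count = 6
`result = b * count` → result = 108
So result = 108

Answer: 108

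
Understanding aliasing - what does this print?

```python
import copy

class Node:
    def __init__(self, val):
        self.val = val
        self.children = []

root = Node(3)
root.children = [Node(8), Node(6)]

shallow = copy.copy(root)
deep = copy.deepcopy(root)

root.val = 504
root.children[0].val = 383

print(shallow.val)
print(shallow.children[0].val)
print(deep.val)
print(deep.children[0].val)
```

Key concept: deep copy with custom objects.
Step by step:
`root = Node(3)` → root = Node(val=3, children=[])
`root.children = [Node(8), Node(6)]` → root = Node(val=3, children=[Node(val=8, children=[]), Node(val=6, children=[])])
`shallow = copy.copy(root)` → shallow = Node(val=3, children=[Node(val=8, children=[]), Node(val=6, children=[])])
`deep = copy.deepcopy(root)` → deep = Node(val=3, children=[Node(val=8, children=[]), Node(val=6, children=[])])
`root.val = 504` → root = Node(val=504, children=[Node(val=8, children=[]), Node(val=6, children=[])])
`root.children[0].val = 383` → root = Node(val=504, children=[Node(val=383, children=[]), Node(val=6, children=[])]); shallow = Node(val=3, children=[Node(val=383, children=[]), Node(val=6, children=[])])
`print(shallow.val)` → prints 3
`print(shallow.children[0].val)` → prints 383
`print(deep.val)` → prints 3
`print(deep.children[0].val)` → prints 8

Answer:
3
383
3
8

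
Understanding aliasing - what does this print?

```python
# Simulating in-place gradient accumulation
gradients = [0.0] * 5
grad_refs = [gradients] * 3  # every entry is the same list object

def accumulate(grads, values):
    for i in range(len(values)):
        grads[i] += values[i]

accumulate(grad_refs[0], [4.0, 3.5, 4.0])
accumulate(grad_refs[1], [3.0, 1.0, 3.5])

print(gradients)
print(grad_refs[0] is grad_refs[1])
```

Key concept: gradient accumulation aliasing.
Step by step:
`gradients = [0.0] * 5` → gradients = [0.0, 0.0, 0.0, 0.0, 0.0]
`grad_refs = [gradients] * 3` → grad_refs = [[0.0, 0.0, 0.0, 0.0, 0.0], [0.0, 0.0, 0.0, 0.0, 0.0], [0.0, 0.0, 0.0, 0.0, 0.0]]
`accumulate(grad_refs[0], [4.0, 3.5, 4.0])` → gradients = [4.0, 3.5, 4.0, 0.0, 0.0]; grad_refs = [[4.0, 3.5, 4.0, 0.0, 0.0], [4.0, 3.5, 4.0, 0.0, 0.0], [4.0, 3.5, 4.0, 0.0, 0.0]]
`accumulate(grad_refs[1], [3.0, 1.0, 3.5])` → gradients = [7.0, 4.5, 7.5, 0.0, 0.0]; grad_refs = [[7.0, 4.5, 7.5, 0.0, 0.0], [7.0, 4.5, 7.5, 0.0, 0.0], [7.0, 4.5, 7.5, 0.0, 0.0]]
`print(gradients)` → prints [7.0, 4.5, 7.5, 0.0, 0.0]
`print(grad_refs[0] is grad_refs[1])` → prints True

Answer:
[7.0, 4.5, 7.5, 0.0, 0.0]
True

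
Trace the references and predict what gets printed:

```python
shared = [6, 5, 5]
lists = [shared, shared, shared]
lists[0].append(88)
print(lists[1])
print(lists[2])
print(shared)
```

Key concept: list of same reference.
Step by step:
`shared = [6, 5, 5]` → shared = [6, 5, 5]
`lists = [shared, shared, shared]` → lists = [[6, 5, 5], [6, 5, 5], [6, 5, 5]]
`lists[0].append(88)` → shared = [6, 5, 5, 88]; lists = [[6, 5, 5, 88], [6, 5, 5, 88], [6, 5, 5, 88]]
`print(lists[1])` → prints [6, 5, 5, 88]
`print(lists[2])` → prints [6, 5, 5, 88]
`print(shared)` → prints [6, 5, 5, 88]

Answer:
[6, 5, 5, 88]
[6, 5, 5, 88]
[6, 5, 5, 88]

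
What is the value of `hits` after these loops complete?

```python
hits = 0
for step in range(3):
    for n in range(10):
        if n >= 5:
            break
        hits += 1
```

Inner breaks at 5, outer runs 3 times
`hits` takes the values: 0 → 1 → 2 → 3 → 4 → 5 → 6 → 7 → 8 → 9 → 10 → 11 → 12 → 13 → 14 → 15

Answer: 15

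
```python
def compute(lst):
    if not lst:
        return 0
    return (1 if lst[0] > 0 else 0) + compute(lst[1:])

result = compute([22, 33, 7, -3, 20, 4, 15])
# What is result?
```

Count of positive elements in [22, 33, 7, -3, 20, 4, 15] = 6

Answer: 6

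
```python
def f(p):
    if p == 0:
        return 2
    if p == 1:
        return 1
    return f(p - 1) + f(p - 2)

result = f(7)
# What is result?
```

Build up from base cases: f(0)=2, f(1)=1, f(2)=3, f(3)=4, f(4)=7, f(5)=11, f(6)=18, ..., f(7)=29

Answer: 29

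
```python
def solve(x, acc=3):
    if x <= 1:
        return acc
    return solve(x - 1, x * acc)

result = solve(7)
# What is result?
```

Accumulator trace (n, acc): (7, 3) -> (6, 21) -> (5, 126) -> (4, 630) -> (3, 2520) -> (2, 7560) -> (1, 15120) -> return 15120

Answer: 15120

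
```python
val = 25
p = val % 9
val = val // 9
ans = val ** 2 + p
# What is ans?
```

Trace:
`val = 25` → val = 25
`p = val % 9` → p = 7
`val = val // 9` → val = 2
`ans = val ** 2 + p` → ans = 11
So ans = 11

Answer: 11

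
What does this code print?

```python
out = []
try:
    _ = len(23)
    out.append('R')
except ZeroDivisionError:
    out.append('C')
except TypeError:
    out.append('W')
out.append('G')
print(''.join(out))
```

Execution trace: 'W' (except TypeError) → 'G' (after the try/except). Output: WG

Answer: WG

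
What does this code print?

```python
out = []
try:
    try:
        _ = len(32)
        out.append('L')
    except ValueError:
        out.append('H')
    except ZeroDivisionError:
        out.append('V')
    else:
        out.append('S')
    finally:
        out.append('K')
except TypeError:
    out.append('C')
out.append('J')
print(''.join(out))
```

Execution trace: 'K' (finally) → 'C' (outer except TypeError) → 'J' (after the try/except). Output: KCJ

Answer: KCJ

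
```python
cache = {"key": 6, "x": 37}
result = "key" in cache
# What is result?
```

Trace:
`cache = {"key": 6, "x": 37}` → cache = {'key': 6, 'x': 37}
`result = "key" in cache` → result = True
So result = True

Answer: True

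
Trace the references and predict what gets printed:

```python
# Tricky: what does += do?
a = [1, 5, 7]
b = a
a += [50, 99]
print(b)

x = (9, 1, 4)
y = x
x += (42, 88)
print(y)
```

Key concept: += behavior differs for mutable vs immutable.
Step by step:
`a = [1, 5, 7]` → a = [1, 5, 7]
`b = a` → b = [1, 5, 7] (same object as a)
`a += [50, 99]` → a = [1, 5, 7, 50, 99] (same object as b); b = [1, 5, 7, 50, 99] (same object as a)
`print(b)` → prints [1, 5, 7, 50, 99]
`x = (9, 1, 4)` → x = (9, 1, 4)
`y = x` → y = (9, 1, 4)
`x += (42, 88)` → x = (9, 1, 4, 42, 88)
`print(y)` → prints (9, 1, 4)

Answer:
[1, 5, 7, 50, 99]
(9, 1, 4)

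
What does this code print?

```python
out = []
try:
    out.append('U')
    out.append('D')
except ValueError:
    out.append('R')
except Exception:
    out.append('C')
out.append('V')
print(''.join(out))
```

Execution trace: 'U' (try body) → 'D' (try body, no exception) → 'V' (after the try/except). Output: UDV

Answer: UDV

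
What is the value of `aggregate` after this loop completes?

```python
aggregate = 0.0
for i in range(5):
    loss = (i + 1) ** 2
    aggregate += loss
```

Sum of squared losses 1² + 2² + ... + 5²
`aggregate` takes the values: 0.0 → 1.0 → 5.0 → 14.0 → 30.0 → 55.0

Answer: 55.0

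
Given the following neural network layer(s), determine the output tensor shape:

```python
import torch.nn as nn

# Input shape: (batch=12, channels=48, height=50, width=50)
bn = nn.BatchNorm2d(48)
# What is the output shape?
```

Input: (12, 48, 50, 50) -> Output: (12, 48, 50, 50)

Answer: (12, 48, 50, 50)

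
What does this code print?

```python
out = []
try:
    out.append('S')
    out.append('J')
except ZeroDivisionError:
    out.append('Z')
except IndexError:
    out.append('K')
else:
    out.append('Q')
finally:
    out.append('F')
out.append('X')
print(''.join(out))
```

Execution trace: 'S' (try body) → 'J' (try body, no exception) → 'Q' (else) → 'F' (finally) → 'X' (after the try/except). Output: SJQFX

Answer: SJQFX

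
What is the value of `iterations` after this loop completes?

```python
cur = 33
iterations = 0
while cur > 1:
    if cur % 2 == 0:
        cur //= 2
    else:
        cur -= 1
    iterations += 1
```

Steps to reduce 33 to 1
`iterations` takes the values: 0 → 1 → 2 → 3 → 4 → 5 → 6

Answer: 6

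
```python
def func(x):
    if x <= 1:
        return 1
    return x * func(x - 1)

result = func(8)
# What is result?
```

func(8) = 8 * 7 * 6 * 5 * 4 * 3 * 2 * 1 = 40320

Answer: 40320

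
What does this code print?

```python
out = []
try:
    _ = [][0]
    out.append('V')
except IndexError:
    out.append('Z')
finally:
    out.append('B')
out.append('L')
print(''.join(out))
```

Execution trace: 'Z' (except IndexError) → 'B' (finally) → 'L' (after the try/except). Output: ZBL

Answer: ZBL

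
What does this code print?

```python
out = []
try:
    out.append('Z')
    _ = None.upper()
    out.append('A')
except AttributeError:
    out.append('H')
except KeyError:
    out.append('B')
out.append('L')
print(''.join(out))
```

Execution trace: 'Z' (try body) → 'H' (except AttributeError) → 'L' (after the try/except). Output: ZHL

Answer: ZHL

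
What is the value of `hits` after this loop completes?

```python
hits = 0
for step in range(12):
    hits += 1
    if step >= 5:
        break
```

Loop breaks when step reaches 5, hits is 6
`hits` takes the values: 0 → 1 → 2 → 3 → 4 → 5 → 6

Answer: 6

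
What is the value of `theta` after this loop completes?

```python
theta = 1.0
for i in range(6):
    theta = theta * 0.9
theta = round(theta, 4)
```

Exponential decay: 1.0 * 0.9^6
`theta` takes the values: 1.0 → 0.9 → 0.81 → 0.729 → 0.6561 → 0.59049 → 0.531441 → 0.5314

Answer: 0.5314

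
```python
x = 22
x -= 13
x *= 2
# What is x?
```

Trace:
`x = 22` → x = 22
`x -= 13` → x = 9
`x *= 2` → x = 18
So x = 18

Answer: 18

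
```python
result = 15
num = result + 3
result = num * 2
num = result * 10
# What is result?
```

Trace:
`result = 15` → result = 15
`num = result + 3` → num = 18
`result = num * 2` → result = 36
`num = result * 10` → num = 360
So result = 36

Answer: 36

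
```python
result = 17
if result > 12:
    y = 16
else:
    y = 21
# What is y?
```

Trace:
`result = 17` → result = 17
`if result > 12: ...` → result > 12 is True → y = 16
So y = 16

Answer: 16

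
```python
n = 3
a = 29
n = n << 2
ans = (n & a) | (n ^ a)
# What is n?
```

Trace:
`n = 3` → n = 3
`a = 29` → a = 29
`n = n << 2` → n = 12
`ans = (n & a) | (n ^ a)` → ans = 29
So n = 12

Answer: 12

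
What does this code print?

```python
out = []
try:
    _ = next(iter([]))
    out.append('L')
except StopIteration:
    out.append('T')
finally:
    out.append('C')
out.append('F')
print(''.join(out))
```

Execution trace: 'T' (except StopIteration) → 'C' (finally) → 'F' (after the try/except). Output: TCF

Answer: TCF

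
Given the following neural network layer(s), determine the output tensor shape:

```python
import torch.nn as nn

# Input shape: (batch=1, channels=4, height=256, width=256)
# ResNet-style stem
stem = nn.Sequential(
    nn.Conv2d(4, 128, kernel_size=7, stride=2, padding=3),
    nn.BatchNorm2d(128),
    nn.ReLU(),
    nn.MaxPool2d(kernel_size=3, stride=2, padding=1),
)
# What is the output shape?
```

Input: (1, 4, 256, 256) -> after Conv2d 7x7 stride=2: (1, 128, 128, 128) -> Output: (1, 128, 64, 64)

Answer: (1, 128, 64, 64)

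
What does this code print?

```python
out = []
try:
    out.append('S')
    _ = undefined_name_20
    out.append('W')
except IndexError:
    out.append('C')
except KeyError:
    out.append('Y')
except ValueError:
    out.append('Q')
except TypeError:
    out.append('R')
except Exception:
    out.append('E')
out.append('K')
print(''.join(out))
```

Execution trace: 'S' (try body) → 'E' (except Exception) → 'K' (after the try/except). Output: SEK

Answer: SEK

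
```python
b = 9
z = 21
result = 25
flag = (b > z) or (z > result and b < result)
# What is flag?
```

Trace:
`b = 9` → b = 9
`z = 21` → z = 21
`result = 25` → result = 25
`flag = (b > z) or (z > result and b < result)` → flag = False
So flag = False

Answer: False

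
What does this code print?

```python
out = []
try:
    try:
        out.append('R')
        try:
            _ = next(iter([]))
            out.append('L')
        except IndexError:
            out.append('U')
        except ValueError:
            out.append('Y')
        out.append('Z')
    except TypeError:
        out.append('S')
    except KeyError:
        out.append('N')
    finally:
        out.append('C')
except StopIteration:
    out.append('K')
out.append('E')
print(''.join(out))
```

Execution trace: 'R' (try body) → 'C' (finally) → 'K' (outer except StopIteration) → 'E' (after the try/except). Output: RCKE

Answer: RCKE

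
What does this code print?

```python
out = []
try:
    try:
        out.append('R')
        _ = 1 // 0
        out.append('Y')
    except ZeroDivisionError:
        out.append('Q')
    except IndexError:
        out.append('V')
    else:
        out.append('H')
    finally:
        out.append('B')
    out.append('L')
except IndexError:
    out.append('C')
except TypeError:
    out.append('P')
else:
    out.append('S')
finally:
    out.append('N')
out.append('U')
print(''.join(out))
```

Execution trace: 'R' (inner try body) → 'Q' (inner except ZeroDivisionError) → 'B' (inner finally) → 'L' (try body, no exception) → 'S' (else) → 'N' (finally) → 'U' (after the try/except). Output: RQBLSNU

Answer: RQBLSNU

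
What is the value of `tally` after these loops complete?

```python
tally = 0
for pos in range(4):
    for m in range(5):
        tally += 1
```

4 * 5 = 20
`tally` takes the values: 0 → 1 → 2 → 3 → 4 → 5 → 6 → 7 → 8 → 9 → 10 → 11 → 12 → 13 → 14 → 15 → 16 → 17 → 18 → 19 → 20

Answer: 20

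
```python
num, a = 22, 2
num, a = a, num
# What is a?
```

Trace:
`num, a = 22, 2` → num = 22; a = 2
`num, a = a, num` → num = 2; a = 22
So a = 22

Answer: 22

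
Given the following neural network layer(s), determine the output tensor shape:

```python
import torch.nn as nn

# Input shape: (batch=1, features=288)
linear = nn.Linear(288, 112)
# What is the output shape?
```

Input: (1, 288) -> Output: (1, 112)

Answer: (1, 112)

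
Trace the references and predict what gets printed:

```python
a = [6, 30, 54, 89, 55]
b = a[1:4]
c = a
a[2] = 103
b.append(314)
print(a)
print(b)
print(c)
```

Key concept: slice vs alias.
Step by step:
`a = [6, 30, 54, 89, 55]` → a = [6, 30, 54, 89, 55]
`b = a[1:4]` → b = [30, 54, 89]
`c = a` → c = [6, 30, 54, 89, 55] (same object as a)
`a[2] = 103` → a = [6, 30, 103, 89, 55] (same object as c); c = [6, 30, 103, 89, 55] (same object as a)
`b.append(314)` → b = [30, 54, 89, 314]
`print(a)` → prints [6, 30, 103, 89, 55]
`print(b)` → prints [30, 54, 89, 314]
`print(c)` → prints [6, 30, 103, 89, 55]

Answer:
[6, 30, 103, 89, 55]
[30, 54, 89, 314]
[6, 30, 103, 89, 55]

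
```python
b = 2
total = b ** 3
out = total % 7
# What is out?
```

Trace:
`b = 2` → b = 2
`total = b ** 3` → total = 8
`out = total % 7` → out = 1
So out = 1

Answer: 1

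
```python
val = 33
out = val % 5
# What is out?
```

Trace:
`val = 33` → val = 33
`out = val % 5` → out = 3
So out = 3

Answer: 3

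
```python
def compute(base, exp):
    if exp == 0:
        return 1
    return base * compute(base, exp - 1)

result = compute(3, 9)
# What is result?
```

compute(3, 9) = 3 * 3 * 3 * 3 * 3 * 3 * 3 * 3 * 3 = 19683

Answer: 19683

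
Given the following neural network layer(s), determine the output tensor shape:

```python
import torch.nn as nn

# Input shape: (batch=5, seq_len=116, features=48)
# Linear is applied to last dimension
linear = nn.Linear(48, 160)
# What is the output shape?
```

Input: (5, 116, 48) -> Output: (5, 116, 160)

Answer: (5, 116, 160)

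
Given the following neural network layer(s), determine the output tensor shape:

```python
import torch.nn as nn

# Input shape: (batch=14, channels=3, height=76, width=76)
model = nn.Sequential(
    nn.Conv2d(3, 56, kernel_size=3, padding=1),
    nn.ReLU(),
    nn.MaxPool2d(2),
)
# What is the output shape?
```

Input: (14, 3, 76, 76) -> after Conv2d: (14, 56, 76, 76) -> after ReLU: (14, 56, 76, 76) -> Output: (14, 56, 38, 38)

Answer: (14, 56, 38, 38)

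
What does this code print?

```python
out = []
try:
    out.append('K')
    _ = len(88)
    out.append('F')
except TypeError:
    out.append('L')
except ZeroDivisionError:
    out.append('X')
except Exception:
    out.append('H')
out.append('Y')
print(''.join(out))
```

Execution trace: 'K' (try body) → 'L' (except TypeError) → 'Y' (after the try/except). Output: KLY

Answer: KLY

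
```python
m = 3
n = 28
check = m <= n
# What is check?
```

Trace:
`m = 3` → m = 3
`n = 28` → n = 28
`check = m <= n` → check = True
So check = True

Answer: True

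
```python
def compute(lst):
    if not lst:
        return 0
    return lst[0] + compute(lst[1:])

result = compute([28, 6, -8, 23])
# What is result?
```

28 + 6 + (-8) + 23 + 0 = 49

Answer: 49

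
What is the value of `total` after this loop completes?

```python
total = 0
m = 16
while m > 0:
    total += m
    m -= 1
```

Sum 16 down to 1
`total` takes the values: 0 → 16 → 31 → 45 → 58 → 70 → 81 → 91 → 100 → 108 → 115 → 121 → 126 → 130 → 133 → 135 → 136

Answer: 136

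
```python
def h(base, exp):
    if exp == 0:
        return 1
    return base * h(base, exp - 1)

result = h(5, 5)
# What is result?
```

h(5, 5) = 5 * 5 * 5 * 5 * 5 = 3125

Answer: 3125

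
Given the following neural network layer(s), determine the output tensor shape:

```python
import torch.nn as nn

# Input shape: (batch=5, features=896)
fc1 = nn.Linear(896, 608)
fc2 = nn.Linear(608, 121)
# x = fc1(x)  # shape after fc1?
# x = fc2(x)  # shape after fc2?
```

Input: (5, 896) -> after fc1: (5, 608) -> Output: (5, 121)

Answer: (5, 121)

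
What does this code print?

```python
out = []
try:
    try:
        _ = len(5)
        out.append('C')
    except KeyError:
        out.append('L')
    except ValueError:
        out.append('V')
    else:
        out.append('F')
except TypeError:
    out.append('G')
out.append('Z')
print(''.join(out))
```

Execution trace: 'G' (outer except TypeError) → 'Z' (after the try/except). Output: GZ

Answer: GZ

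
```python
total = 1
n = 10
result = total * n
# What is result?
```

Trace:
`total = 1` → total = 1
`n = 10` → n = 10
`result = total * n` → result = 10
So result = 10

Answer: 10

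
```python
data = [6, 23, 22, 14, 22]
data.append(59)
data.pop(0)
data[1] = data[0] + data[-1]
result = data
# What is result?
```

Trace:
`data = [6, 23, 22, 14, 22]` → data = [6, 23, 22, 14, 22]
`data.append(59)` → data = [6, 23, 22, 14, 22, 59]
`data.pop(0)` → data = [23, 22, 14, 22, 59]
`data[1] = data[0] + data[-1]` → data = [23, 82, 14, 22, 59]
`result = data` → result = [23, 82, 14, 22, 59]
So result = [23, 82, 14, 22, 59]

Answer: [23, 82, 14, 22, 59]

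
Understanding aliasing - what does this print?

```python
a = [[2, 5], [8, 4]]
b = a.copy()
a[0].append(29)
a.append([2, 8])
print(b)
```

Key concept: shallow copy with nested lists.
Step by step:
`a = [[2, 5], [8, 4]]` → a = [[2, 5], [8, 4]]
`b = a.copy()` → b = [[2, 5], [8, 4]]
`a[0].append(29)` → a = [[2, 5, 29], [8, 4]]; b = [[2, 5, 29], [8, 4]]
`a.append([2, 8])` → a = [[2, 5, 29], [8, 4], [2, 8]]
`print(b)` → prints [[2, 5, 29], [8, 4]]

Answer: [[2, 5, 29], [8, 4]]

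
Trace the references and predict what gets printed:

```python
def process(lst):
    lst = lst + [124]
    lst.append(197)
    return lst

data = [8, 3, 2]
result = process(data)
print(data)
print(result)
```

Key concept: rebinding parameter vs mutation.
Step by step:
`data = [8, 3, 2]` → data = [8, 3, 2]
`result = process(data)` → result = [8, 3, 2, 124, 197]
`print(data)` → prints [8, 3, 2]
`print(result)` → prints [8, 3, 2, 124, 197]

Answer:
[8, 3, 2]
[8, 3, 2, 124, 197]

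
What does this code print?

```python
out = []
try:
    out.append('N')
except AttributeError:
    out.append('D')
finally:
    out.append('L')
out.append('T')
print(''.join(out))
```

Execution trace: 'N' (try body, no exception) → 'L' (finally) → 'T' (after the try/except). Output: NLT

Answer: NLT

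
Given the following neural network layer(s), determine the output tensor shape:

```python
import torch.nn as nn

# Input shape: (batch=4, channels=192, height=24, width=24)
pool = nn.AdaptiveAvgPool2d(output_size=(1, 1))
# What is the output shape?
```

Input: (4, 192, 24, 24) -> Output: (4, 192, 1, 1)

Answer: (4, 192, 1, 1)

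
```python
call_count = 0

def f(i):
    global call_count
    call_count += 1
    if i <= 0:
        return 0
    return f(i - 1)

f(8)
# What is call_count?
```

Linear recursion stepping by 1: 9 calls from i=8 down to ≤0.

Answer: 9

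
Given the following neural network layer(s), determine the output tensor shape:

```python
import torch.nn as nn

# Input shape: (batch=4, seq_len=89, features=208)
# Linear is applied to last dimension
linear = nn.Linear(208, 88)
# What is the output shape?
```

Input: (4, 89, 208) -> Output: (4, 89, 88)

Answer: (4, 89, 88)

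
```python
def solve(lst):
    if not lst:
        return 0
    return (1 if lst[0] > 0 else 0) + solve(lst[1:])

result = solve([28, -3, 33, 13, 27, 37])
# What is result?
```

Count of positive elements in [28, -3, 33, 13, 27, 37] = 5

Answer: 5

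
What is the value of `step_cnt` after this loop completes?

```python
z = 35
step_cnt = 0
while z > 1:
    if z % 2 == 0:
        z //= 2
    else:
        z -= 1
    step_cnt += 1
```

Steps to reduce 35 to 1
`step_cnt` takes the values: 0 → 1 → 2 → 3 → 4 → 5 → 6 → 7

Answer: 7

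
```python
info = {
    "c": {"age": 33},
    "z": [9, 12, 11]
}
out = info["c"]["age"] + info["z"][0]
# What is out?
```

Trace:
`info = { ...` → info = {'c': {'age': 33}, 'z': [9, 12, 11]}
`out = info["c"]["age"] + info["z"][0]` → out = 42
So out = 42

Answer: 42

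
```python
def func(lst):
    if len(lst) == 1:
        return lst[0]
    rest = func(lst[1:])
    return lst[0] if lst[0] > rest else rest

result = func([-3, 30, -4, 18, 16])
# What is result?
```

Recursive max over [-3, 30, -4, 18, 16] = 30

Answer: 30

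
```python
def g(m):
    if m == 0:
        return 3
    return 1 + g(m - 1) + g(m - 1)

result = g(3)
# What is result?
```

g(m) = 1 + 2·g(m-1), g(0)=3. Closed form: (3+1)·2^3 - 1 = 31.

Answer: 31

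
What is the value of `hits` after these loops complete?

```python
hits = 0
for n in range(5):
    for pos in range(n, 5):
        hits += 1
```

Upper triangle: 5 + 4 + ... + 1
`hits` takes the values: 0 → 1 → 2 → 3 → 4 → 5 → 6 → 7 → 8 → 9 → 10 → 11 → 12 → 13 → 14 → 15

Answer: 15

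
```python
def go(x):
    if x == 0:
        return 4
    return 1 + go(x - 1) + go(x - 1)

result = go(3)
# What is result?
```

go(x) = 1 + 2·go(x-1), go(0)=4. Closed form: (4+1)·2^3 - 1 = 39.

Answer: 39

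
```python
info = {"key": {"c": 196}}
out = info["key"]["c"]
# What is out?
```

Trace:
`info = {"key": {"c": 196}}` → info = {'key': {'c': 196}}
`out = info["key"]["c"]` → out = 196
So out = 196

Answer: 196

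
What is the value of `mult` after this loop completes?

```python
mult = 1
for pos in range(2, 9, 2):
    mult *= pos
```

Product of even numbers 2 to 8
`mult` takes the values: 1 → 2 → 8 → 48 → 384

Answer: 384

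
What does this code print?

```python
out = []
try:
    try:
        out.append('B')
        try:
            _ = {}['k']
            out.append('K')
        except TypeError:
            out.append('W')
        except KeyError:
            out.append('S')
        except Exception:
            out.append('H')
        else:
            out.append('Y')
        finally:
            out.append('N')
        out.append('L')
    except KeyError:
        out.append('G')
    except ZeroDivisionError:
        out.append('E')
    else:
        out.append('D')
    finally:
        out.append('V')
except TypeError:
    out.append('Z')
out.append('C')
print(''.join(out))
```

Execution trace: 'B' (try body) → 'S' (inner except KeyError) → 'N' (inner finally) → 'L' (try body, no exception) → 'D' (else) → 'V' (finally) → 'C' (after the try/except). Output: BSNLDVC

Answer: BSNLDVC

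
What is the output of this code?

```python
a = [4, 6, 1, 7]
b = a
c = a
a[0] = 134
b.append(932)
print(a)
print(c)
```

Key concept: multiple aliases.
Step by step:
`a = [4, 6, 1, 7]` → a = [4, 6, 1, 7]
`b = a` → b = [4, 6, 1, 7] (same object as a)
`c = a` → c = [4, 6, 1, 7] (same object as a, b)
`a[0] = 134` → a = [134, 6, 1, 7] (same object as b, c); b = [134, 6, 1, 7] (same object as a, c); c = [134, 6, 1, 7] (same object as a, b)
`b.append(932)` → a = [134, 6, 1, 7, 932] (same object as b, c); b = [134, 6, 1, 7, 932] (same object as a, c); c = [134, 6, 1, 7, 932] (same object as a, b)
`print(a)` → prints [134, 6, 1, 7, 932]
`print(c)` → prints [134, 6, 1, 7, 932]

Answer:
[134, 6, 1, 7, 932]
[134, 6, 1, 7, 932]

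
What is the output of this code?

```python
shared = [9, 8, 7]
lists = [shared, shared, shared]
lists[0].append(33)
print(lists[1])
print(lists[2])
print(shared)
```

Key concept: list of same reference.
Step by step:
`shared = [9, 8, 7]` → shared = [9, 8, 7]
`lists = [shared, shared, shared]` → lists = [[9, 8, 7], [9, 8, 7], [9, 8, 7]]
`lists[0].append(33)` → shared = [9, 8, 7, 33]; lists = [[9, 8, 7, 33], [9, 8, 7, 33], [9, 8, 7, 33]]
`print(lists[1])` → prints [9, 8, 7, 33]
`print(lists[2])` → prints [9, 8, 7, 33]
`print(shared)` → prints [9, 8, 7, 33]

Answer:
[9, 8, 7, 33]
[9, 8, 7, 33]
[9, 8, 7, 33]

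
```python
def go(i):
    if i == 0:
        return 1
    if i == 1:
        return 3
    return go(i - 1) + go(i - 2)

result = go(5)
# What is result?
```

Build up from base cases: go(0)=1, go(1)=3, go(2)=4, go(3)=7, go(4)=11, go(5)=18

Answer: 18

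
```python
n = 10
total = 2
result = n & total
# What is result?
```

Trace:
`n = 10` → n = 10
`total = 2` → total = 2
`result = n & total` → result = 2
So result = 2

Answer: 2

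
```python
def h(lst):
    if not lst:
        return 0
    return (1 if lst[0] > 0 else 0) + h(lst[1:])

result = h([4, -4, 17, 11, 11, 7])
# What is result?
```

Count of positive elements in [4, -4, 17, 11, 11, 7] = 5

Answer: 5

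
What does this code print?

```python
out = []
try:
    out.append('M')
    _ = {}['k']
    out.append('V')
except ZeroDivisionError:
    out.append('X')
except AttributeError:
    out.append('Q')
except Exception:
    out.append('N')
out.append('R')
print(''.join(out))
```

Execution trace: 'M' (try body) → 'N' (except Exception) → 'R' (after the try/except). Output: MNR

Answer: MNR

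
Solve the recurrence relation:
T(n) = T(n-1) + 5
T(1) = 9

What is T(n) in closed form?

Unrolling: T(n) = T(1) + 5·(n-1) = 9 + 5(n-1) = 5n + 4.

Answer: T(n) = 5n + 4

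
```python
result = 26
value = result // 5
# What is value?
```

Trace:
`result = 26` → result = 26
`value = result // 5` → value = 5
So value = 5

Answer: 5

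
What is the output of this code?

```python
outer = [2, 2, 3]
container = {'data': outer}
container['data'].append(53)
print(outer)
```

Key concept: dict holds reference to list.
Step by step:
`outer = [2, 2, 3]` → outer = [2, 2, 3]
`container = {'data': outer}` → container = {'data': [2, 2, 3]}
`container['data'].append(53)` → outer = [2, 2, 3, 53]; container = {'data': [2, 2, 3, 53]}
`print(outer)` → prints [2, 2, 3, 53]

Answer: [2, 2, 3, 53]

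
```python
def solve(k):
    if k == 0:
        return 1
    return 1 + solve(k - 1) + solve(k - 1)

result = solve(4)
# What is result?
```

solve(k) = 1 + 2·solve(k-1), solve(0)=1. Closed form: (1+1)·2^4 - 1 = 31.

Answer: 31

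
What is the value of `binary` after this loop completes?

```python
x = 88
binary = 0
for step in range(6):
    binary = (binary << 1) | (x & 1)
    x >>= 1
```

Reverse lowest 6 bits of 88
`binary` takes the values: 0 → 1 → 3 → 6

Answer: 6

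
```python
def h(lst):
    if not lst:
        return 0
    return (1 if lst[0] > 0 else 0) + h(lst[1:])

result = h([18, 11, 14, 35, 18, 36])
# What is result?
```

Count of positive elements in [18, 11, 14, 35, 18, 36] = 6

Answer: 6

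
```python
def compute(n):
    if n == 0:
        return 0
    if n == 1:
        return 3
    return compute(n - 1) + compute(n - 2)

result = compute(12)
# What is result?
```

Build up from base cases: compute(0)=0, compute(1)=3, compute(2)=3, compute(3)=6, compute(4)=9, compute(5)=15, compute(6)=24, ..., compute(12)=432

Answer: 432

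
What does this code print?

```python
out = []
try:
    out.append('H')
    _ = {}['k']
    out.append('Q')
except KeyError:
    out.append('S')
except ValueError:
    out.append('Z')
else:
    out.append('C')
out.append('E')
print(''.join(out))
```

Execution trace: 'H' (try body) → 'S' (except KeyError) → 'E' (after the try/except). Output: HSE

Answer: HSE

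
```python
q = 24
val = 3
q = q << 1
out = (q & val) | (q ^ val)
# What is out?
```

Trace:
`q = 24` → q = 24
`val = 3` → val = 3
`q = q << 1` → q = 48
`out = (q & val) | (q ^ val)` → out = 51
So out = 51

Answer: 51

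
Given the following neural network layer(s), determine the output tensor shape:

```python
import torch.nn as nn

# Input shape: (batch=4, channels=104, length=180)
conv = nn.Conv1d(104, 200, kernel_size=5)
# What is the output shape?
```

Input: (4, 104, 180) -> Output: (4, 200, 176)

Answer: (4, 200, 176)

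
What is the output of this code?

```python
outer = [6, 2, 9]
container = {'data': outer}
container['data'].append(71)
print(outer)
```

Key concept: dict holds reference to list.
Step by step:
`outer = [6, 2, 9]` → outer = [6, 2, 9]
`container = {'data': outer}` → container = {'data': [6, 2, 9]}
`container['data'].append(71)` → outer = [6, 2, 9, 71]; container = {'data': [6, 2, 9, 71]}
`print(outer)` → prints [6, 2, 9, 71]

Answer: [6, 2, 9, 71]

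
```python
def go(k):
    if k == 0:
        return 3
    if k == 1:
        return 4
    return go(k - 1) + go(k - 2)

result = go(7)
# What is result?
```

Build up from base cases: go(0)=3, go(1)=4, go(2)=7, go(3)=11, go(4)=18, go(5)=29, go(6)=47, ..., go(7)=76

Answer: 76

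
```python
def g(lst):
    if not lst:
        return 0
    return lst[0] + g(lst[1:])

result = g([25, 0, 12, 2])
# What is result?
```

25 + 0 + 12 + 2 + 0 = 39

Answer: 39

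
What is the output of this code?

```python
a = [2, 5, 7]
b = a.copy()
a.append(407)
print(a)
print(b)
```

Key concept: list.copy() creates independent copy.
Step by step:
`a = [2, 5, 7]` → a = [2, 5, 7]
`b = a.copy()` → b = [2, 5, 7]
`a.append(407)` → a = [2, 5, 7, 407]
`print(a)` → prints [2, 5, 7, 407]
`print(b)` → prints [2, 5, 7]

Answer:
[2, 5, 7, 407]
[2, 5, 7]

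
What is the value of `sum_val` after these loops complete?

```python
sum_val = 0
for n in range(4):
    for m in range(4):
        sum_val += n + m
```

Sum of all n+m for n,m in 4x4
`sum_val` takes the values: 0 → 1 → 3 → 6 → 7 → 9 → 12 → 16 → 18 → 21 → 25 → 30 → 33 → 37 → 42 → 48

Answer: 48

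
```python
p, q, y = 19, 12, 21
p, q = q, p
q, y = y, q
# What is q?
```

Trace:
`p, q, y = 19, 12, 21` → p = 19; q = 12; y = 21
`p, q = q, p` → p = 12; q = 19
`q, y = y, q` → q = 21; y = 19
So q = 21

Answer: 21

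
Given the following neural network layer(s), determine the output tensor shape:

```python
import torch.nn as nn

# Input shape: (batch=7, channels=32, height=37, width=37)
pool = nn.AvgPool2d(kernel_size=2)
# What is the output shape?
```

Input: (7, 32, 37, 37) -> Output: (7, 32, 18, 18)

Answer: (7, 32, 18, 18)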